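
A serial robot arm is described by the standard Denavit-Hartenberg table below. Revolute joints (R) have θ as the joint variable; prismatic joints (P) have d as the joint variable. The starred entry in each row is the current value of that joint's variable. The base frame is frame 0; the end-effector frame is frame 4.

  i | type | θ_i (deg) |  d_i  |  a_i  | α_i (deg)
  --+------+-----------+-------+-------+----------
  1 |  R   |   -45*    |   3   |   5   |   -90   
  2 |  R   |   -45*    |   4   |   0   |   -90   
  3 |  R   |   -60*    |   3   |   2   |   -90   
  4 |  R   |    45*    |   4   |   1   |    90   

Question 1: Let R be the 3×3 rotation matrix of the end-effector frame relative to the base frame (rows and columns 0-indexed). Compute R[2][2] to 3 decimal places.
-0.250

End-effector z-axis (col 2 of R) = (0.9633,-0.0973,-0.2500)
R[2][2] = -0.2500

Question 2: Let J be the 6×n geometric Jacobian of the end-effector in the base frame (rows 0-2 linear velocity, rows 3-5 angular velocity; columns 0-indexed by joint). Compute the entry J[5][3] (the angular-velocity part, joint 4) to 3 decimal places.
0.612

axis z_3 = (0.0795,-0.7866,0.6124); lever o_n−o_3 = (0.5741,-2.5365,3.1995)
cross product → J_v[:, 3] = (-0.9633,0.0973,0.2500)
J_ω[:, 3] = z_3
entry J[5][3] = 0.6124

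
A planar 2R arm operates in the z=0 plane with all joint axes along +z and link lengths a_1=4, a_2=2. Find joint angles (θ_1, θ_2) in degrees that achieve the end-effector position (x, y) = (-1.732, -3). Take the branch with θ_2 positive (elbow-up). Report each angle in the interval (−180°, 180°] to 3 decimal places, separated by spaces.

-149.999 120.001

cos θ_2 = (11.9998−4²−2²)/(2·4·2) = -0.5000; θ_2 = 120.0007° (elbow-up)
β = atan2(-3.0000,-1.7320) = -119.9993°; ψ = atan2(1.7320,3.0000) = 30.0000°
θ_1 = β − ψ = -149.9993°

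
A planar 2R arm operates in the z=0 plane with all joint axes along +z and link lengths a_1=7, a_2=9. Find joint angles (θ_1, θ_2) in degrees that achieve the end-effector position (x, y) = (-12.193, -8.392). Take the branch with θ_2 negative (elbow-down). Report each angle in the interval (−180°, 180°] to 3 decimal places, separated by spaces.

-119.998 -45.000

cos θ_2 = (219.0949−7²−9²)/(2·7·9) = 0.7071; θ_2 = -45.0003° (elbow-down)
β = atan2(-8.3920,-12.1930) = -145.4618°; ψ = atan2(-6.3640,13.3639) = -25.4641°
θ_1 = β − ψ = -119.9976°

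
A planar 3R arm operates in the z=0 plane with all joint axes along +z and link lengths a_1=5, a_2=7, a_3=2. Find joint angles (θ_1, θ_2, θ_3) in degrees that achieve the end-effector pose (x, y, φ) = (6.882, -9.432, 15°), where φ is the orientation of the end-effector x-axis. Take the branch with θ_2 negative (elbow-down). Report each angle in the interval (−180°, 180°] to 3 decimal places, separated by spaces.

-37.101 -44.998 97.099

wrist centre = target − a_3·(cos φ, sin φ) = (4.9501, -9.9496)
cos θ_2 = (123.4993−5²−7²)/(2·5·7) = 0.7071; θ_2 = -44.9979° (elbow-down)
β = atan2(-9.9496,4.9501) = -63.5487°; ψ = atan2(-4.9496,9.9499) = -26.4479°
θ_1 = β − ψ = -37.1008°
θ_3 = φ − θ_1 − θ_2 = 97.0987° (wrapped to (-180°,180°])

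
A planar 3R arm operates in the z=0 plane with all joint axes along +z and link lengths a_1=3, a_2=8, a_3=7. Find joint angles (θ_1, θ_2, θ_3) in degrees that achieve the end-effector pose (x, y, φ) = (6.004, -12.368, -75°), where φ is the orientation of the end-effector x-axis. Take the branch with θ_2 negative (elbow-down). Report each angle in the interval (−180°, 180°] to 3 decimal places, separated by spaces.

wrist centre = target − a_3·(cos φ, sin φ) = (4.1923, -5.6065)
cos θ_2 = (49.0082−3²−8²)/(2·3·8) = -0.4998; θ_2 = -119.9888° (elbow-down)
β = atan2(-5.6065,4.1923) = -53.2128°; ψ = atan2(-6.9290,-0.9986) = -98.2013°
θ_1 = β − ψ = 44.9885°
θ_3 = φ − θ_1 − θ_2 = 0.0002° (wrapped to (-180°,180°])

44.989 -119.989 0.000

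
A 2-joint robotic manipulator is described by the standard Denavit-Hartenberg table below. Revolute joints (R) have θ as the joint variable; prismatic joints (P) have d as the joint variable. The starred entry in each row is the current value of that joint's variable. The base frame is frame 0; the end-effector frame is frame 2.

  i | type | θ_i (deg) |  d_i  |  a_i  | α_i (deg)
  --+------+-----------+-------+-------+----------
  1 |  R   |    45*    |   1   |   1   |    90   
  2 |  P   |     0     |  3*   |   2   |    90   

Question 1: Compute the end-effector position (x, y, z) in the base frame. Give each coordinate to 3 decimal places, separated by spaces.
after link 1: o_1 = (0.7071, 0.7071, 1.0000)
after link 2: o_2 = (4.2426, -0.0000, 1.0000)

4.243 -0.000 1.000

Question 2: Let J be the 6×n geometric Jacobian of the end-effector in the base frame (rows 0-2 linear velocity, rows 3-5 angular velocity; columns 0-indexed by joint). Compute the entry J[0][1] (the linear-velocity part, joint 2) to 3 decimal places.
prismatic axis z_1 = (0.7071,-0.7071,0.0000)
J_v[:, 1] = z_1; J_ω[:, 1] = (0,0,0)
entry J[0][1] = 0.7071

0.707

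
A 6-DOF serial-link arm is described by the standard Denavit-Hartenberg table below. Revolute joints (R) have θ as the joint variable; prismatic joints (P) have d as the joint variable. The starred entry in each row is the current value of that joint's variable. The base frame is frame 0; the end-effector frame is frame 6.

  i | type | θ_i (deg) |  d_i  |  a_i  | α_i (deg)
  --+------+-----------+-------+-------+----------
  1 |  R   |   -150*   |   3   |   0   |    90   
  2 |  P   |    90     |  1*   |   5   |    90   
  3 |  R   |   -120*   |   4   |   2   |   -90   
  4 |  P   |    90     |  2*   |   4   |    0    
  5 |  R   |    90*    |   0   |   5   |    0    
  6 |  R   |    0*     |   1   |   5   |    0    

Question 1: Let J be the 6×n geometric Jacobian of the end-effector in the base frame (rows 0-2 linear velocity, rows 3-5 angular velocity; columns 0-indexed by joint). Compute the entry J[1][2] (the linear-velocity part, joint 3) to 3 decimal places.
5.714

axis z_2 = (-0.8660,-0.5000,-0.0000); lever o_n−o_2 = (-2.7141,4.7010,6.5981)
cross product → J_v[:, 2] = (-3.2990,5.7141,-5.4282)
J_ω[:, 2] = z_2
entry J[1][2] = 5.7141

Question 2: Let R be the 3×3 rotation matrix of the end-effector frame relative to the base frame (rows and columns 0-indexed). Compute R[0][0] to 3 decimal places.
End-effector x-axis (col 0 of R) = (-0.4330,0.7500,0.5000)
R[0][0] = -0.4330

-0.433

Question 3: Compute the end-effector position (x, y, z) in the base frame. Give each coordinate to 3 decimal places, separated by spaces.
after link 1: o_1 = (0.0000, 0.0000, 3.0000)
after link 2: o_2 = (-0.5000, 0.8660, 8.0000)
after link 3: o_3 = (-3.0981, -2.6340, 7.0000)
after link 4: o_4 = (0.8660, -1.5000, 8.7321)
after link 5: o_5 = (-1.2990, 2.2500, 11.2321)
after link 6: o_6 = (-3.2141, 5.5670, 14.5981)

-3.214 5.567 14.598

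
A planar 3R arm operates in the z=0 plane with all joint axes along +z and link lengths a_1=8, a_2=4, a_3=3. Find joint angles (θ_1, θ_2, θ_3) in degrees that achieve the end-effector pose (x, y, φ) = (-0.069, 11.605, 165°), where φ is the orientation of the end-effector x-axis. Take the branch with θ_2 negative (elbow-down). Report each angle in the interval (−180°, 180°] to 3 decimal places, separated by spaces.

89.997 -44.994 119.998

wrist centre = target − a_3·(cos φ, sin φ) = (2.8288, 10.8285)
cos θ_2 = (125.2593−8²−4²)/(2·8·4) = 0.7072; θ_2 = -44.9943° (elbow-down)
β = atan2(10.8285,2.8288) = 75.3596°; ψ = atan2(-2.8281,10.8287) = -14.6371°
θ_1 = β − ψ = 89.9967°
θ_3 = φ − θ_1 − θ_2 = 119.9977° (wrapped to (-180°,180°])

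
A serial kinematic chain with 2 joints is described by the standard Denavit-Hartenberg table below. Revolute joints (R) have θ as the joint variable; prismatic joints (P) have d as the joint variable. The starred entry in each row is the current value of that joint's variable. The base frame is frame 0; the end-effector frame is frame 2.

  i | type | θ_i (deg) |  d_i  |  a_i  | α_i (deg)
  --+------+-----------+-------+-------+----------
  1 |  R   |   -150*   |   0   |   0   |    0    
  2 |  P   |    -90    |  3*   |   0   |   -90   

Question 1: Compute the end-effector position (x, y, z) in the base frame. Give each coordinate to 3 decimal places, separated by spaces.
after link 1: o_1 = (0.0000, 0.0000, 0.0000)
after link 2: o_2 = (0.0000, 0.0000, 3.0000)

0.000 0.000 3.000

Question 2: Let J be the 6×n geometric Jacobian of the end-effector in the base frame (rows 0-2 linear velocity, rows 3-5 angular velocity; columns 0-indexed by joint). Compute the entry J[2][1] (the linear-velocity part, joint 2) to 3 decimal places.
prismatic axis z_1 = (0.0000,0.0000,1.0000)
J_v[:, 1] = z_1; J_ω[:, 1] = (0,0,0)
entry J[2][1] = 1.0000

1.000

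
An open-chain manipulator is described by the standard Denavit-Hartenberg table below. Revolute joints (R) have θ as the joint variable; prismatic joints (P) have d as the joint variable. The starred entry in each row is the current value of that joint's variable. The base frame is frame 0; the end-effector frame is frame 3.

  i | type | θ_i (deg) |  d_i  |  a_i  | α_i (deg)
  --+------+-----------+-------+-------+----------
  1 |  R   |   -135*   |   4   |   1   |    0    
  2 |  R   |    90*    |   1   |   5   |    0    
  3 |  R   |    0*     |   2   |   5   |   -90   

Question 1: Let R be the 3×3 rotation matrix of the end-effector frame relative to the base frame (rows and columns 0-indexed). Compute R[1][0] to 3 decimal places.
End-effector x-axis (col 0 of R) = (0.7071,-0.7071,0.0000)
R[1][0] = -0.7071

-0.707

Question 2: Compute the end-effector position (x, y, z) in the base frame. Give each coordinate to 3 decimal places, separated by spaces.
6.364 -7.778 7.000

after link 1: o_1 = (-0.7071, -0.7071, 4.0000)
after link 2: o_2 = (2.8284, -4.2426, 5.0000)
after link 3: o_3 = (6.3640, -7.7782, 7.0000)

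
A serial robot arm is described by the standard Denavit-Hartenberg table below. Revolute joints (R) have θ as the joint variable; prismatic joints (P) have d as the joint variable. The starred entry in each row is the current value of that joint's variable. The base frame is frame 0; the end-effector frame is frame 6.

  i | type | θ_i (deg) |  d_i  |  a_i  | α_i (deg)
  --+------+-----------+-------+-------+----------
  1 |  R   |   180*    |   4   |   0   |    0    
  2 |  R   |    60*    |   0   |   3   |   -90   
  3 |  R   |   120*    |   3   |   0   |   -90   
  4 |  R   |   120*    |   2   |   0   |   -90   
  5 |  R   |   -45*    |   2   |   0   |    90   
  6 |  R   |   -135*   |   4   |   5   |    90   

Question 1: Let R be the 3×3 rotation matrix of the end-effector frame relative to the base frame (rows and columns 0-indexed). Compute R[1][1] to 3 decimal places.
0.377

End-effector y-axis (col 1 of R) = (0.9249,0.3772,0.0474)
R[1][1] = 0.3772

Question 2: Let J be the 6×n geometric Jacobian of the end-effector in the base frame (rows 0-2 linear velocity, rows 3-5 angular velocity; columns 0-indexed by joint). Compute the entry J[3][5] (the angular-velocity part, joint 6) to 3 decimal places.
0.925

axis z_5 = (0.9249,0.3772,0.0474); lever o_n−o_5 = (4.0391,1.3024,-4.7947)
cross product → J_v[:, 5] = (-1.8704,4.6260,-0.3191)
J_ω[:, 5] = z_5
entry J[3][5] = 0.9249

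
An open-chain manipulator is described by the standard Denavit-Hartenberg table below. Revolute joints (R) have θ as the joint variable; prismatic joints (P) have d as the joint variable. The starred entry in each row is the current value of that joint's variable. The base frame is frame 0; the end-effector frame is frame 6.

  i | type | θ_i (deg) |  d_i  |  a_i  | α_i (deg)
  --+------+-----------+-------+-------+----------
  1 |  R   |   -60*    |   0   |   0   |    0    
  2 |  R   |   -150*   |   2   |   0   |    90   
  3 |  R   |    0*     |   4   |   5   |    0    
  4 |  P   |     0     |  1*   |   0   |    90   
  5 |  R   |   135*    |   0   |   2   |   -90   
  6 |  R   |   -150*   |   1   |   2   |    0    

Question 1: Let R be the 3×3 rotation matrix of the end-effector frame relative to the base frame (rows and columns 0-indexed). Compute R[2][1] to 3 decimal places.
-0.866

End-effector y-axis (col 1 of R) = (0.4830,0.1294,-0.8660)
R[2][1] = -0.8660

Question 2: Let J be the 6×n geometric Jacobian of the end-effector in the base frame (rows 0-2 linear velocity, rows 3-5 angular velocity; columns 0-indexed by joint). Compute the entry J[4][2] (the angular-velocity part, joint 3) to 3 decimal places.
0.866

axis z_2 = (0.5000,0.8660,0.0000); lever o_n−o_2 = (-1.3125,5.9336,-1.0000)
cross product → J_v[:, 2] = (-0.8660,0.5000,4.1034)
J_ω[:, 2] = z_2
entry J[4][2] = 0.8660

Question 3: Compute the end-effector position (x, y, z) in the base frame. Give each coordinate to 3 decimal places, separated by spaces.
after link 1: o_1 = (0.0000, 0.0000, 0.0000)
after link 2: o_2 = (0.0000, 0.0000, 2.0000)
after link 3: o_3 = (-2.3301, 5.9641, 2.0000)
after link 4: o_4 = (-1.8301, 6.8301, 2.0000)
after link 5: o_5 = (0.1017, 7.3478, 2.0000)
after link 6: o_6 = (-1.3125, 5.9336, 1.0000)

-1.312 5.934 1.000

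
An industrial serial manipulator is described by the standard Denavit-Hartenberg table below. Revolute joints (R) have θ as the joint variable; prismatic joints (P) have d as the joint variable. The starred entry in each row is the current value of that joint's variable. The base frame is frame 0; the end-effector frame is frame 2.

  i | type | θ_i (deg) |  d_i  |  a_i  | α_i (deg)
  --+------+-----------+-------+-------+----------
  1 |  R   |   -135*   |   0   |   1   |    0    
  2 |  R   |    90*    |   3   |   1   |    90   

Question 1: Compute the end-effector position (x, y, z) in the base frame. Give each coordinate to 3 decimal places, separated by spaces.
after link 1: o_1 = (-0.7071, -0.7071, 0.0000)
after link 2: o_2 = (0.0000, -1.4142, 3.0000)

0.000 -1.414 3.000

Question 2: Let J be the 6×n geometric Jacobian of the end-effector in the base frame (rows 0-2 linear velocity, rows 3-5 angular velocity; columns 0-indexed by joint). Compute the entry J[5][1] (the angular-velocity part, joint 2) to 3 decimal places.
1.000

axis z_1 = (0.0000,0.0000,1.0000); lever o_n−o_1 = (0.7071,-0.7071,3.0000)
cross product → J_v[:, 1] = (0.7071,0.7071,-0.0000)
J_ω[:, 1] = z_1
entry J[5][1] = 1.0000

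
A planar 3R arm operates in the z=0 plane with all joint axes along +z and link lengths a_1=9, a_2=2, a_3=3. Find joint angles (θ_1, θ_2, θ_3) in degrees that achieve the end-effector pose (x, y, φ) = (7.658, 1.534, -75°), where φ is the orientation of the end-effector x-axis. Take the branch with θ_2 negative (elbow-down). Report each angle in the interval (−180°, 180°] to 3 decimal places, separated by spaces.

wrist centre = target − a_3·(cos φ, sin φ) = (6.8815, 4.4318)
cos θ_2 = (66.9963−9²−2²)/(2·9·2) = -0.5001; θ_2 = -120.0068° (elbow-down)
β = atan2(4.4318,6.8815) = 32.7819°; ψ = atan2(-1.7319,7.9998) = -12.2158°
θ_1 = β − ψ = 44.9978°
θ_3 = φ − θ_1 − θ_2 = 0.0091° (wrapped to (-180°,180°])

44.998 -120.007 0.009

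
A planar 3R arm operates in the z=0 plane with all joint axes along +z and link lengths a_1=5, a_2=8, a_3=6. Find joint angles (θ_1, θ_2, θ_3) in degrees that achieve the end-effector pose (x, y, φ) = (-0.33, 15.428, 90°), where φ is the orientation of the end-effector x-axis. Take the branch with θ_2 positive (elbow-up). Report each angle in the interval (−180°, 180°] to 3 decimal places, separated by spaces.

34.008 90.003 -34.011

wrist centre = target − a_3·(cos φ, sin φ) = (-0.3300, 9.4280)
cos θ_2 = (88.9961−5²−8²)/(2·5·8) = -0.0000; θ_2 = 90.0028° (elbow-up)
β = atan2(9.4280,-0.3300) = 92.0047°; ψ = atan2(8.0000,4.9996) = 57.9966°
θ_1 = β − ψ = 34.0080°
θ_3 = φ − θ_1 − θ_2 = -34.0108° (wrapped to (-180°,180°])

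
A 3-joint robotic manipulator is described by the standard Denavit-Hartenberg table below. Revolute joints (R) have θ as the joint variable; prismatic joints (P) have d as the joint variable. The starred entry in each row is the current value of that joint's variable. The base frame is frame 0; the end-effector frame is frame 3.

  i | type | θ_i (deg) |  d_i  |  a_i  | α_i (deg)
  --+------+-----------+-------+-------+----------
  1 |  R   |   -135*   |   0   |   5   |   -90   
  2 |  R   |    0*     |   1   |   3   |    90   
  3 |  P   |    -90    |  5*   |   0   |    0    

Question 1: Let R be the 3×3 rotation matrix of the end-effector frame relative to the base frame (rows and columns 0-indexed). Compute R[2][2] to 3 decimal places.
End-effector z-axis (col 2 of R) = (0.0000,0.0000,1.0000)
R[2][2] = 1.0000

1.000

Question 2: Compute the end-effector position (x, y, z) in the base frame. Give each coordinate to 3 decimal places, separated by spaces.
-4.950 -6.364 5.000

after link 1: o_1 = (-3.5355, -3.5355, 0.0000)
after link 2: o_2 = (-4.9497, -6.3640, 0.0000)
after link 3: o_3 = (-4.9497, -6.3640, 5.0000)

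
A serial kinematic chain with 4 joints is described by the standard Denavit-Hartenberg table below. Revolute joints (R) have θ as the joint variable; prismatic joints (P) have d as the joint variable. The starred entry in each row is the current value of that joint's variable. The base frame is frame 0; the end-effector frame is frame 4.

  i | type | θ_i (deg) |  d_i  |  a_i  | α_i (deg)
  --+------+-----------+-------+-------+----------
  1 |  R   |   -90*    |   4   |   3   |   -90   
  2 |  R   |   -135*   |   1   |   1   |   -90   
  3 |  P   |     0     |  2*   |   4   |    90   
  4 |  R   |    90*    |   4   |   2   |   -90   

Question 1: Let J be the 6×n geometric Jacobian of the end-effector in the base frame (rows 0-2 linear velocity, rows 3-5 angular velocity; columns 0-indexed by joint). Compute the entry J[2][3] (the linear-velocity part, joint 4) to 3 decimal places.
-1.414

axis z_3 = (1.0000,0.0000,0.0000); lever o_n−o_3 = (4.0000,-1.4142,1.4142)
cross product → J_v[:, 3] = (0.0000,-1.4142,-1.4142)
J_ω[:, 3] = z_3
entry J[2][3] = -1.4142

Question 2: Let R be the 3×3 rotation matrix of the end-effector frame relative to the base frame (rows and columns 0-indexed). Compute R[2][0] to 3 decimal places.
0.707

End-effector x-axis (col 0 of R) = (0.0000,-0.7071,0.7071)
R[2][0] = 0.7071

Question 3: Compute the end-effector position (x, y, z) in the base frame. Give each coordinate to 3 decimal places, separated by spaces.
5.000 -2.293 10.364

after link 1: o_1 = (0.0000, -3.0000, 4.0000)
after link 2: o_2 = (1.0000, -2.2929, 4.7071)
after link 3: o_3 = (1.0000, -0.8787, 8.9497)
after link 4: o_4 = (5.0000, -2.2929, 10.3640)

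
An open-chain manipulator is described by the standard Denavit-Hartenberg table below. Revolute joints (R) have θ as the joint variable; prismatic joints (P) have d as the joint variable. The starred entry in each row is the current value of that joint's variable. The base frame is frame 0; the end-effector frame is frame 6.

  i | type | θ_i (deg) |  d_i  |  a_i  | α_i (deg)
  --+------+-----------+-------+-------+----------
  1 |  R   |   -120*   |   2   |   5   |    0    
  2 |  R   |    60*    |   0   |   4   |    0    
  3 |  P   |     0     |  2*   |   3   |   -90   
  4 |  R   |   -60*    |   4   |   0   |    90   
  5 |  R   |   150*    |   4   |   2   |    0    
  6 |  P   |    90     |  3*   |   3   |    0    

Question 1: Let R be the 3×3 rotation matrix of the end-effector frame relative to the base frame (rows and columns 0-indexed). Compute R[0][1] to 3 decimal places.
End-effector y-axis (col 1 of R) = (-0.2165,-0.6250,0.7500)
R[0][1] = -0.2165

-0.217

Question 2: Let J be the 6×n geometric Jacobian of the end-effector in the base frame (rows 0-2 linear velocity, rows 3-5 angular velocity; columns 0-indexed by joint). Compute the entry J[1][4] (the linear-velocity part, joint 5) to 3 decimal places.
-2.308

axis z_4 = (-0.4330,0.7500,0.5000); lever o_n−o_4 = (-5.2231,5.8505,0.7010)
cross product → J_v[:, 4] = (-2.3995,-2.3080,1.3840)
J_ω[:, 4] = z_4
entry J[1][4] = -2.3080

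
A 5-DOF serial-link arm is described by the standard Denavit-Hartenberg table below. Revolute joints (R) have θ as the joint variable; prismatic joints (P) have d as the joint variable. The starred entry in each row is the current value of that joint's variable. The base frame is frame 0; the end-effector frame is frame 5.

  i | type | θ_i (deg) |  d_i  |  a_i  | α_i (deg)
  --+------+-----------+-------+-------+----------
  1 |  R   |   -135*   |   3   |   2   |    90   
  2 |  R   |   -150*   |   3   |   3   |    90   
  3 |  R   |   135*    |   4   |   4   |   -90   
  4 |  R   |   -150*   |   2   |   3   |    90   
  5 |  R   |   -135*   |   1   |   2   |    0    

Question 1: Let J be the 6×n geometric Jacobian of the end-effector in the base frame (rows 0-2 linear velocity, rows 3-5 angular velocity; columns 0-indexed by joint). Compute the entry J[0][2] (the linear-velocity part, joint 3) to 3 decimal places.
0.689

axis z_2 = (0.3536,0.3536,0.8660); lever o_n−o_2 = (-0.5566,0.9843,4.3598)
cross product → J_v[:, 2] = (0.6890,-2.0234,0.5448)
J_ω[:, 2] = z_2
entry J[0][2] = 0.6890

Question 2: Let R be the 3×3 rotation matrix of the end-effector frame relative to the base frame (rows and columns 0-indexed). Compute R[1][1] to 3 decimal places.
0.744

End-effector y-axis (col 1 of R) = (0.6490,0.7437,-0.1603)
R[1][1] = 0.7437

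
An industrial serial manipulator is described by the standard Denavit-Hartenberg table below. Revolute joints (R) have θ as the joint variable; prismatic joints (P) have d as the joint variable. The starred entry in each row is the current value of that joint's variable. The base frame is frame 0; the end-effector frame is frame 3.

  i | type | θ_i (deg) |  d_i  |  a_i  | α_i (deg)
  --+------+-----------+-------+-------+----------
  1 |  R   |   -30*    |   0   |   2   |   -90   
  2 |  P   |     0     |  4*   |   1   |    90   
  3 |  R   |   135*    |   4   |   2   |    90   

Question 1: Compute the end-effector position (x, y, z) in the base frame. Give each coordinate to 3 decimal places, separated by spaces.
4.080 3.896 4.000

after link 1: o_1 = (1.7321, -1.0000, 0.0000)
after link 2: o_2 = (4.5981, 1.9641, 0.0000)
after link 3: o_3 = (4.0804, 3.8960, 4.0000)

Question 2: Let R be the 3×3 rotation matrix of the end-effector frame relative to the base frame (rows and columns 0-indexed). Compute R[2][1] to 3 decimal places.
1.000

End-effector y-axis (col 1 of R) = (-0.0000,-0.0000,1.0000)
R[2][1] = 1.0000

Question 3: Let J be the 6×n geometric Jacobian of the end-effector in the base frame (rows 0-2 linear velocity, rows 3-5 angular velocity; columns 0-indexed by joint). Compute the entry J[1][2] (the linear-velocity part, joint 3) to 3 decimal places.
axis z_2 = (0.0000,0.0000,1.0000); lever o_n−o_2 = (-0.5176,1.9319,4.0000)
cross product → J_v[:, 2] = (-1.9319,-0.5176,0.0000)
J_ω[:, 2] = z_2
entry J[1][2] = -0.5176

-0.518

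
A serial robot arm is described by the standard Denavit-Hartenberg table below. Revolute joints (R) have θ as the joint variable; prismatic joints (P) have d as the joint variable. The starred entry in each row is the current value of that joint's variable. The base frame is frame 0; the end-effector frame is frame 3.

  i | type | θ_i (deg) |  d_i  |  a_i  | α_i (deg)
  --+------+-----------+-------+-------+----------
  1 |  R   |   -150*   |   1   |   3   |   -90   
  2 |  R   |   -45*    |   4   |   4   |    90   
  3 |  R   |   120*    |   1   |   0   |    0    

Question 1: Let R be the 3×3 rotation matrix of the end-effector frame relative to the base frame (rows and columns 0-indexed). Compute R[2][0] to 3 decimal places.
End-effector x-axis (col 0 of R) = (0.7392,-0.5732,-0.3536)
R[2][0] = -0.3536

-0.354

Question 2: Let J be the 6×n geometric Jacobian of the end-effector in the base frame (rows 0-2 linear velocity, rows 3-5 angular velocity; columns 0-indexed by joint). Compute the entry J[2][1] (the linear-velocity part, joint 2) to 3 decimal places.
-2.121

axis z_1 = (0.5000,-0.8660,0.0000); lever o_n−o_1 = (0.1629,-4.5248,3.5355)
cross product → J_v[:, 1] = (-3.0619,-1.7678,-2.1213)
J_ω[:, 1] = z_1
entry J[2][1] = -2.1213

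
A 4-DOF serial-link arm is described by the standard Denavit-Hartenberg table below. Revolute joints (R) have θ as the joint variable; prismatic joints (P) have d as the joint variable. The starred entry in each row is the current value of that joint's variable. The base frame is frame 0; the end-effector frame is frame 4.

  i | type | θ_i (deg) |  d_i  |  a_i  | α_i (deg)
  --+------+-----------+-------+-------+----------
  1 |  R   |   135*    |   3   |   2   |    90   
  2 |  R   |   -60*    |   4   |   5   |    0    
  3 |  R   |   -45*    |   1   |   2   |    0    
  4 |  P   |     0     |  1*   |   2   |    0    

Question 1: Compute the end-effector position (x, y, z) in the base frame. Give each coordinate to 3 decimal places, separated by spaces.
after link 1: o_1 = (-1.4142, 1.4142, 3.0000)
after link 2: o_2 = (-0.3536, 6.0104, -1.3301)
after link 3: o_3 = (0.7196, 6.3515, -3.2620)
after link 4: o_4 = (1.7927, 6.6926, -5.1938)

1.793 6.693 -5.194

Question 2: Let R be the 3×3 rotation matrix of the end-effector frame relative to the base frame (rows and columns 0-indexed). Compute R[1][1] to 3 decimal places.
End-effector y-axis (col 1 of R) = (-0.6830,0.6830,-0.2588)
R[1][1] = 0.6830

0.683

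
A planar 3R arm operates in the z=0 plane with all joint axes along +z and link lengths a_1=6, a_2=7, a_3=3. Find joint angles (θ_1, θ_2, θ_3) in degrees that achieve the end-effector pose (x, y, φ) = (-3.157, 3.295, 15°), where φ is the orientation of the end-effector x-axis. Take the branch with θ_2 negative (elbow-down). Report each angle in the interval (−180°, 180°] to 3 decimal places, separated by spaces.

-134.998 -119.997 -90.005

wrist centre = target − a_3·(cos φ, sin φ) = (-6.0548, 2.5185)
cos θ_2 = (43.0034−6²−7²)/(2·6·7) = -0.5000; θ_2 = -119.9973° (elbow-down)
β = atan2(2.5185,-6.0548) = 157.4147°; ψ = atan2(-6.0623,2.5003) = -67.5874°
θ_1 = β − ψ = 225.0020°
θ_3 = φ − θ_1 − θ_2 = -90.0047° (wrapped to (-180°,180°])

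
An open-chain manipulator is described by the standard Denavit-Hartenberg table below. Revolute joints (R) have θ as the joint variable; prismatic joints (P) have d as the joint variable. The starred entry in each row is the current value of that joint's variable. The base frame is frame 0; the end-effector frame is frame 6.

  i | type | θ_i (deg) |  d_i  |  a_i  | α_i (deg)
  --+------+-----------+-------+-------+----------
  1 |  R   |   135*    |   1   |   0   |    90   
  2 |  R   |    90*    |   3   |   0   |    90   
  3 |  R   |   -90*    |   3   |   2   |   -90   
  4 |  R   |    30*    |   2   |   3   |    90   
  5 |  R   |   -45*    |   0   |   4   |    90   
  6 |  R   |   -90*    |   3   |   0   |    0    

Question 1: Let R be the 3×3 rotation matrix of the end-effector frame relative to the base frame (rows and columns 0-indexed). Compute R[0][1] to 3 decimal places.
-0.183

End-effector y-axis (col 1 of R) = (-0.1830,-0.6830,-0.7071)
R[0][1] = -0.1830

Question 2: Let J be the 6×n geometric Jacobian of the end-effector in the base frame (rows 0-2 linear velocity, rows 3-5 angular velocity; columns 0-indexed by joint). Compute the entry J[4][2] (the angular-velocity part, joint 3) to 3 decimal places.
0.707

axis z_2 = (-0.7071,0.7071,-0.0000); lever o_n−o_2 = (-4.4950,-2.8737,-2.9497)
cross product → J_v[:, 2] = (-2.0858,-2.0858,5.2104)
J_ω[:, 2] = z_2
entry J[4][2] = 0.7071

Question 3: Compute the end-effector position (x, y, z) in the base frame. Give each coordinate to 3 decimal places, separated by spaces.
after link 1: o_1 = (0.0000, 0.0000, 1.0000)
after link 2: o_2 = (2.1213, 2.1213, 1.0000)
after link 3: o_3 = (-1.4142, 2.8284, 1.0000)
after link 4: o_4 = (-2.1907, -0.0694, 3.0000)
after link 5: o_5 = (-2.9227, -2.8014, 0.1716)
after link 6: o_6 = (-2.3737, -0.7524, -1.9497)

-2.374 -0.752 -1.950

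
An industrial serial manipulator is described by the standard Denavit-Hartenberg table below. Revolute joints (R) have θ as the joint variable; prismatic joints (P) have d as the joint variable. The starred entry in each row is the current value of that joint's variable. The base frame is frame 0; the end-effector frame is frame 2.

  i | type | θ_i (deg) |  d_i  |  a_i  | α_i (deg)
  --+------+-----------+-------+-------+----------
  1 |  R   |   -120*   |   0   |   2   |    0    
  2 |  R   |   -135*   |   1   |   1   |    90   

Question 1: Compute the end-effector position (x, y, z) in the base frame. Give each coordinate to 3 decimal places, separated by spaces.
-1.259 -0.766 1.000

after link 1: o_1 = (-1.0000, -1.7321, 0.0000)
after link 2: o_2 = (-1.2588, -0.7661, 1.0000)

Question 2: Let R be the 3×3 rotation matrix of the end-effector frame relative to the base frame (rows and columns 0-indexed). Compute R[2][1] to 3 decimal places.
End-effector y-axis (col 1 of R) = (-0.0000,-0.0000,1.0000)
R[2][1] = 1.0000

1.000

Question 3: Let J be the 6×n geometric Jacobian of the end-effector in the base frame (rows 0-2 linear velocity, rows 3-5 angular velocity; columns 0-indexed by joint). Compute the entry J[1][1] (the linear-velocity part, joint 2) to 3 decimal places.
axis z_1 = (0.0000,0.0000,1.0000); lever o_n−o_1 = (-0.2588,0.9659,1.0000)
cross product → J_v[:, 1] = (-0.9659,-0.2588,0.0000)
J_ω[:, 1] = z_1
entry J[1][1] = -0.2588

-0.259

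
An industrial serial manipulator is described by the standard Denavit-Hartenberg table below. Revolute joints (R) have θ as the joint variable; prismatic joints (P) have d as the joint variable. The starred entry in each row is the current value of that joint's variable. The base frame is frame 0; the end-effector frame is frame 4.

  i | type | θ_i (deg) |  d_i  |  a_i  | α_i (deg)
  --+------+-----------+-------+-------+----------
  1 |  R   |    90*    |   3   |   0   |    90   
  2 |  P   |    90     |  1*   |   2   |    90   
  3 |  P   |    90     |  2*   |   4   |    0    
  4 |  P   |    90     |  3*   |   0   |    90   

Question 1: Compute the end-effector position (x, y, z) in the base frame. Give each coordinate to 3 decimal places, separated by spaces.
after link 1: o_1 = (0.0000, 0.0000, 3.0000)
after link 2: o_2 = (1.0000, 0.0000, 5.0000)
after link 3: o_3 = (5.0000, 2.0000, 5.0000)
after link 4: o_4 = (5.0000, 5.0000, 5.0000)

5.000 5.000 5.000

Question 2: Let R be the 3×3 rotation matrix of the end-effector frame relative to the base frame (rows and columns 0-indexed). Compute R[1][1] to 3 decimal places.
1.000

End-effector y-axis (col 1 of R) = (0.0000,1.0000,-0.0000)
R[1][1] = 1.0000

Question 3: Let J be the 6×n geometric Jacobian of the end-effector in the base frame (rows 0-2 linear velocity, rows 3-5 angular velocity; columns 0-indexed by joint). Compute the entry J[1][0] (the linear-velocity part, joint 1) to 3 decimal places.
5.000

axis z_0 = ẑ; lever o_n−o_0 = (5.0000,5.0000,5.0000)
cross product → J_v[:, 0] = (-5.0000,5.0000,0.0000)
J_ω[:, 0] = z_0
entry J[1][0] = 5.0000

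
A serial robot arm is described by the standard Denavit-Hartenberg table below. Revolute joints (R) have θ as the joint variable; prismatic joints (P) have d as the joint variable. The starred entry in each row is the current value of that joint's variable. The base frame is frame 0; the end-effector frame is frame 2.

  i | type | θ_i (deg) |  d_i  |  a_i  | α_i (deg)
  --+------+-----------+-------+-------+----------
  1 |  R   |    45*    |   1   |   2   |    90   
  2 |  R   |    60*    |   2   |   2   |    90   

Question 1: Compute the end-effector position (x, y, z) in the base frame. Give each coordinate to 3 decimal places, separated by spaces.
after link 1: o_1 = (1.4142, 1.4142, 1.0000)
after link 2: o_2 = (3.5355, 0.7071, 2.7321)

3.536 0.707 2.732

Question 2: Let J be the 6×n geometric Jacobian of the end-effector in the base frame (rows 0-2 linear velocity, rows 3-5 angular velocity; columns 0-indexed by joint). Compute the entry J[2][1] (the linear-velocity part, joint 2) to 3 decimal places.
axis z_1 = (0.7071,-0.7071,0.0000); lever o_n−o_1 = (2.1213,-0.7071,1.7321)
cross product → J_v[:, 1] = (-1.2247,-1.2247,1.0000)
J_ω[:, 1] = z_1
entry J[2][1] = 1.0000

1.000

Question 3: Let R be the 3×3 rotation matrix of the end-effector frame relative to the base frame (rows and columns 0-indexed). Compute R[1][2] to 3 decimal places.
0.612

End-effector z-axis (col 2 of R) = (0.6124,0.6124,-0.5000)
R[1][2] = 0.6124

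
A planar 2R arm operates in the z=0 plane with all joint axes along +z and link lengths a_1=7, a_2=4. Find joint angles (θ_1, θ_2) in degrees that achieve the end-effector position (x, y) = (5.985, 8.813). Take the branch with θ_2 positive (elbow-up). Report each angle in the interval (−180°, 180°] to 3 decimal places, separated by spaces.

44.993 30.017

cos θ_2 = (113.4892−7²−4²)/(2·7·4) = 0.8659; θ_2 = 30.0168° (elbow-up)
β = atan2(8.8130,5.9850) = 55.8192°; ψ = atan2(2.0010,10.4635) = 10.8264°
θ_1 = β − ψ = 44.9928°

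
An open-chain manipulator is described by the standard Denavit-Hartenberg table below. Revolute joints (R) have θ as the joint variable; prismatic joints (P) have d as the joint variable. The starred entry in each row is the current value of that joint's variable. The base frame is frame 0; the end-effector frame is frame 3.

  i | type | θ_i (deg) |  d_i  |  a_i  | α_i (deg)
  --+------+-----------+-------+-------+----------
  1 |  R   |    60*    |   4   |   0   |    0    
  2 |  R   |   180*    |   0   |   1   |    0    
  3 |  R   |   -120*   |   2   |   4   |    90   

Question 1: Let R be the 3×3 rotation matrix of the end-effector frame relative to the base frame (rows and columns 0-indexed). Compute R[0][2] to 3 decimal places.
End-effector z-axis (col 2 of R) = (0.8660,0.5000,0.0000)
R[0][2] = 0.8660

0.866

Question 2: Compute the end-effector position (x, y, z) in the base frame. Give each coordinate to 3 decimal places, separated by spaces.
after link 1: o_1 = (0.0000, 0.0000, 4.0000)
after link 2: o_2 = (-0.5000, -0.8660, 4.0000)
after link 3: o_3 = (-2.5000, 2.5981, 6.0000)

-2.500 2.598 6.000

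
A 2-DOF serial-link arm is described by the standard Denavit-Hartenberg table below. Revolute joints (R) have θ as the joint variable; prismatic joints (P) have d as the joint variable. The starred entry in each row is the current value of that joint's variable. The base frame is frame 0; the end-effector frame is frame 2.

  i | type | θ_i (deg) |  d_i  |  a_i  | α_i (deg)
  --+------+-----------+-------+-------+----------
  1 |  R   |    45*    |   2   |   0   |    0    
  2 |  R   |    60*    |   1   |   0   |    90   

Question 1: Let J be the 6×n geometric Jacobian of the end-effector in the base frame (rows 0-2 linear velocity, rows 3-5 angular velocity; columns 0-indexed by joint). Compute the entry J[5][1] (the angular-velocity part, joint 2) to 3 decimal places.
1.000

axis z_1 = (0.0000,0.0000,1.0000); lever o_n−o_1 = (0.0000,0.0000,1.0000)
cross product → J_v[:, 1] = (0.0000,0.0000,0.0000)
J_ω[:, 1] = z_1
entry J[5][1] = 1.0000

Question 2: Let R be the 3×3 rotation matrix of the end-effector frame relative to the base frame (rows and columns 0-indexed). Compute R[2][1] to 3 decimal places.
End-effector y-axis (col 1 of R) = (-0.0000,-0.0000,1.0000)
R[2][1] = 1.0000

1.000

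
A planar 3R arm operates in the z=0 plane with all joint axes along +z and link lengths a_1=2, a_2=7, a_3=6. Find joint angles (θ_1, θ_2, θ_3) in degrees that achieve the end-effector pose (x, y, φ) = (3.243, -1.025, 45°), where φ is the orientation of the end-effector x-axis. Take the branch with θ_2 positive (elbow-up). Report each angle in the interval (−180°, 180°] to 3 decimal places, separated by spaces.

wrist centre = target − a_3·(cos φ, sin φ) = (-0.9996, -5.2676)
cos θ_2 = (28.7473−2²−7²)/(2·2·7) = -0.8662; θ_2 = 150.0162° (elbow-up)
β = atan2(-5.2676,-0.9996) = -100.7453°; ψ = atan2(3.4983,-4.0632) = 139.2724°
θ_1 = β − ψ = -240.0177°
θ_3 = φ − θ_1 − θ_2 = 135.0014° (wrapped to (-180°,180°])

119.982 150.016 135.001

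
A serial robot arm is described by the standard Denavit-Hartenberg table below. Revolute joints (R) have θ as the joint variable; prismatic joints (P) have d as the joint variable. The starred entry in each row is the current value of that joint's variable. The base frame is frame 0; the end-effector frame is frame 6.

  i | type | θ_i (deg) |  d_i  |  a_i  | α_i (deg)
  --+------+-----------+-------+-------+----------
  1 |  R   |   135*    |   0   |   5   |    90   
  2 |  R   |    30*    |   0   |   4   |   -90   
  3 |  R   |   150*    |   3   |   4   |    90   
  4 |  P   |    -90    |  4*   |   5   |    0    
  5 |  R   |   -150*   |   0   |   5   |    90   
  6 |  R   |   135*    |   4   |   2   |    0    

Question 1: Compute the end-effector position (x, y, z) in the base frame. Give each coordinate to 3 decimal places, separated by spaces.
after link 1: o_1 = (-3.5355, 3.5355, 0.0000)
after link 2: o_2 = (-5.9850, 5.9850, 2.0000)
after link 3: o_3 = (-4.2173, 1.3888, 2.8660)
after link 4: o_4 = (-9.6593, 1.9319, -0.4641)
after link 5: o_5 = (-8.5703, 2.6106, 4.3684)
after link 6: o_6 = (-8.8578, -1.7833, 3.5872)

-8.858 -1.783 3.587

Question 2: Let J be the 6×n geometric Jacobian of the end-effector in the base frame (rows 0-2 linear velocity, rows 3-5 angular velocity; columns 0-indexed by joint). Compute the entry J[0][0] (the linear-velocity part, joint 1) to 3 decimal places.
axis z_0 = ẑ; lever o_n−o_0 = (-8.8578,-1.7833,3.5872)
cross product → J_v[:, 0] = (1.7833,-8.8578,0.0000)
J_ω[:, 0] = z_0
entry J[0][0] = 1.7833

1.783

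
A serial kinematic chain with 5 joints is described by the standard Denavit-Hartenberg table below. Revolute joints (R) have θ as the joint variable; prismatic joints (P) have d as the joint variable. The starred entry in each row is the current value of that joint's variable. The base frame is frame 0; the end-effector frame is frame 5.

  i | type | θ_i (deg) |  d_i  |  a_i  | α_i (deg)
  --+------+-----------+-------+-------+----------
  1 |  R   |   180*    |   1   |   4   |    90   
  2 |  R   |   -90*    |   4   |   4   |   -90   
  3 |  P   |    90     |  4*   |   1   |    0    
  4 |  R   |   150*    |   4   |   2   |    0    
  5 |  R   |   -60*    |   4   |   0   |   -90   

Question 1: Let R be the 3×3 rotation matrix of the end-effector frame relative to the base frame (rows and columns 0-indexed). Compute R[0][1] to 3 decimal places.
1.000

End-effector y-axis (col 1 of R) = (1.0000,-0.0000,-0.0000)
R[0][1] = 1.0000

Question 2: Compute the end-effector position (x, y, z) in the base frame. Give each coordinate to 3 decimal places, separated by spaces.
after link 1: o_1 = (-4.0000, 0.0000, 1.0000)
after link 2: o_2 = (-4.0000, 4.0000, -3.0000)
after link 3: o_3 = (-8.0000, 3.0000, -3.0000)
after link 4: o_4 = (-12.0000, 4.7321, -2.0000)
after link 5: o_5 = (-16.0000, 4.7321, -2.0000)

-16.000 4.732 -2.000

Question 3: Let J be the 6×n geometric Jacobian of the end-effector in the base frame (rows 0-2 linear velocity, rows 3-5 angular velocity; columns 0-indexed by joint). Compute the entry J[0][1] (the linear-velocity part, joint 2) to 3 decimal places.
axis z_1 = (0.0000,1.0000,0.0000); lever o_n−o_1 = (-12.0000,4.7321,-3.0000)
cross product → J_v[:, 1] = (-3.0000,-0.0000,12.0000)
J_ω[:, 1] = z_1
entry J[0][1] = -3.0000

-3.000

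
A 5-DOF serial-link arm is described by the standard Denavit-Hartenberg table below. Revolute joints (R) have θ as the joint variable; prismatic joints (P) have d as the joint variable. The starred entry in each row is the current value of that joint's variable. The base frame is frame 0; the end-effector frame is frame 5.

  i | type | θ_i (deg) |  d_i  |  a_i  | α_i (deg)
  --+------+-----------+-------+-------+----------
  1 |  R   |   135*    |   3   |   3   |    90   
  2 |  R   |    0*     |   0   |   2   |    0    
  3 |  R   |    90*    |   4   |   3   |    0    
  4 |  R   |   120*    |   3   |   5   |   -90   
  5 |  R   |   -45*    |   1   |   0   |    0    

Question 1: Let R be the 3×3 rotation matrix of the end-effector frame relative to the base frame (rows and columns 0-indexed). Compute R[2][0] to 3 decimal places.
-0.354

End-effector x-axis (col 0 of R) = (0.9330,0.0670,-0.3536)
R[2][0] = -0.3536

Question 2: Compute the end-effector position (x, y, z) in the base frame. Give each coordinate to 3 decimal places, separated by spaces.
4.123 5.777 2.634

after link 1: o_1 = (-2.1213, 2.1213, 3.0000)
after link 2: o_2 = (-3.5355, 3.5355, 3.0000)
after link 3: o_3 = (-0.7071, 6.3640, 6.0000)
after link 4: o_4 = (4.4761, 5.4234, 3.5000)
after link 5: o_5 = (4.1225, 5.7770, 2.6340)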